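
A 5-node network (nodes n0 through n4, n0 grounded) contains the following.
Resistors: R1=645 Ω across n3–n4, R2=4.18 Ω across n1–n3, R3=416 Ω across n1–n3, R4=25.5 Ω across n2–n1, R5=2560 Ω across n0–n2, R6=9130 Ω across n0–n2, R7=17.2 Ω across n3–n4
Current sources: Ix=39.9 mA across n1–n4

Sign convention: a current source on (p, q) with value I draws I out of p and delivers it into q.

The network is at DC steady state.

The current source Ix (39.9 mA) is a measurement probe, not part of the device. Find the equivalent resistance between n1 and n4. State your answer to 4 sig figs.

Apply KCL at each of the 4 non-ground nodes and solve the resulting linear system.
Node n1: branches {R2, R3, R4, Ix} → V_1 = 0.000
Node n2: branches {R4, R5, R6} → V_2 = 0.000
Node n3: branches {R1, R2, R3, R7} → V_3 = 0.1651
Node n4: branches {R1, R7, Ix} → V_4 = 0.8336

R_eq = 20.89 Ω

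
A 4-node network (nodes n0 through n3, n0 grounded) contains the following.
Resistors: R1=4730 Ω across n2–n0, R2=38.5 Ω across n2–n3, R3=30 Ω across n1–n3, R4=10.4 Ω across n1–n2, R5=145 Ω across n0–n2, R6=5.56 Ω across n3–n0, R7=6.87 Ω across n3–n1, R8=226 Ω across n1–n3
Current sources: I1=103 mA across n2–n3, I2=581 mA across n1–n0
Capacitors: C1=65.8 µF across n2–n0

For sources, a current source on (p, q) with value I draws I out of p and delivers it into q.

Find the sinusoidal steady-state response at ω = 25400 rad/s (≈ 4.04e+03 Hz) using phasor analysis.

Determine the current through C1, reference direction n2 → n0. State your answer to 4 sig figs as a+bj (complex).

-0.3944-0.01573j A

Element admittances at ω=25400 rad/s:
  Y(R1) = 0.0002114+0.000j S between n2,n0
  Y(R2) = 0.02597+0.000j S between n2,n3
  Y(R3) = 0.03333+0.000j S between n1,n3
  Y(R4) = 0.09615+0.000j S between n1,n2
  Y(R5) = 0.006897+0.000j S between n0,n2
  Y(R6) = 0.1799+0.000j S between n3,n0
  I1: injects 0.103 A into n3 (from n2)
  Y(R7) = 0.1456+0.000j S between n3,n1
  Y(C1) = 0.000+1.671j S between n2,n0
  Y(R8) = 0.004425+0.000j S between n1,n3
  I2: injects 0.581 A into n0 (from n1)
Assemble and solve the 3×3 MNA system:
  V(n1)=-2.763+0.1324j  V(n2)=-0.009412+0.2360j  V(n3)=-1.037+0.07814j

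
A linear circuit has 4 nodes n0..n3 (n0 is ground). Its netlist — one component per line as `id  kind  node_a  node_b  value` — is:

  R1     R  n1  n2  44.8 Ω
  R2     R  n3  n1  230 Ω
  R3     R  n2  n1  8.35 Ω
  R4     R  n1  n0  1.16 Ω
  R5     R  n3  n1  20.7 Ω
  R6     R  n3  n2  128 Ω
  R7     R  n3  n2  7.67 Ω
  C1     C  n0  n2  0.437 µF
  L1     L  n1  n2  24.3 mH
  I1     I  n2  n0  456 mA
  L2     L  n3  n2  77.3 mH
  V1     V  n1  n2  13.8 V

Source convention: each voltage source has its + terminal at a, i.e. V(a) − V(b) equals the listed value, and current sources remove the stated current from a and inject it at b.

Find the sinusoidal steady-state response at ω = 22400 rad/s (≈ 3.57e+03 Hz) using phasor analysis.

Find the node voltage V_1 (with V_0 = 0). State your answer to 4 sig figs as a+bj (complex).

MNA unknowns: 3 node voltages V₁..V_3 plus 1 source current (V1)
R1: Y=0.02232+0.000j on G[1,2]
R2: Y=0.004348+0.000j on G[3,1]
R3: Y=0.1198+0.000j on G[2,1]
R4: Y=0.8621+0.000j on G[1,0]
R5: Y=0.04831+0.000j on G[3,1]
R6: Y=0.007812+0.000j on G[3,2]
R7: Y=0.1304+0.000j on G[3,2]
C1: Y=0.000+0.009789j on G[0,2]
L1: Y=0.000-0.001837j on G[1,2]
I1: z[2]−=0.456, z[0]+=0.456
L2: Y=0.000-0.0005775j on G[3,2]
V1: row V1−V2=13.8, i_V1 at 1,2
solve → V1=-0.5271+0.1627j, V2=-14.33+0.1627j, V3=-10.52+0.1742j
aux → i_V1=-2.032-0.1143j

-0.5271+0.1627j V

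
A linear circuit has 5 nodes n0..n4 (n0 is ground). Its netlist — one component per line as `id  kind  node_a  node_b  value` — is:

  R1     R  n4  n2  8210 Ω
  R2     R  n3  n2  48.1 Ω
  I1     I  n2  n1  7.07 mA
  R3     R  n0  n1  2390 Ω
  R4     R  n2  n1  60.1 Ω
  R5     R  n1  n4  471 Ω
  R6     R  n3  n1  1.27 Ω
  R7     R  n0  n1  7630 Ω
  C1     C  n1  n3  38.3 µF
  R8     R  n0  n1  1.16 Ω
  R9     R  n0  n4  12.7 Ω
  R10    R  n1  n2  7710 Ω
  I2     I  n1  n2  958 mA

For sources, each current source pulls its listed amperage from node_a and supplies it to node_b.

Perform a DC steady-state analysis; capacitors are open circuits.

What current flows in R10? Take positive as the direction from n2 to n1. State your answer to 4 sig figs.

0.003320 A

MNA unknowns: 4 node voltages V₁..V_4
R1: Y=0.0001218 on G[4,2]
R2: Y=0.02079 on G[3,2]
I1: z[2]−=0.00707, z[1]+=0.00707
R3: Y=0.0004184 on G[0,1]
R4: Y=0.01664 on G[2,1]
R5: Y=0.002123 on G[1,4]
R6: Y=0.7874 on G[3,1]
R7: Y=0.0001311 on G[0,1]
C1: Y=0.000 on G[1,3]
R8: Y=0.8621 on G[0,1]
R9: Y=0.07874 on G[0,4]
R10: Y=0.0001297 on G[1,2]
I2: z[1]−=0.958, z[2]+=0.958
solve → V1=-0.003506, V2=25.60, V3=0.6550, V4=0.03841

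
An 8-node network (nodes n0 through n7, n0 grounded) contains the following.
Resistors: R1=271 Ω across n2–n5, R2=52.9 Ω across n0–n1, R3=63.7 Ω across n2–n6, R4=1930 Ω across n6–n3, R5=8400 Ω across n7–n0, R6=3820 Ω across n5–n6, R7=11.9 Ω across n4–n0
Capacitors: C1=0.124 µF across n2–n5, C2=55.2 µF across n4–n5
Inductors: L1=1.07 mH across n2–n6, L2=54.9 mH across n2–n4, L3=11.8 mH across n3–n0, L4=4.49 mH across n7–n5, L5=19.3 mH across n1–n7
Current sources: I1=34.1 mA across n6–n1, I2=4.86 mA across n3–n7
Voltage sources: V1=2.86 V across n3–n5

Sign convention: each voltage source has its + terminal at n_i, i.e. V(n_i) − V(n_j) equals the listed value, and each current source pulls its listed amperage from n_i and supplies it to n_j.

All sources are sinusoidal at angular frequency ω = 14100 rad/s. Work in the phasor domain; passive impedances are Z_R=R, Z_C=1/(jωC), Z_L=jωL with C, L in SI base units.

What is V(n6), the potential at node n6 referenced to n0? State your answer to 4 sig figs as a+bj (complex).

Element admittances at ω=14100 rad/s:
  Y(R1) = 0.003690+0.000j S between n2,n5
  Y(R2) = 0.01890+0.000j S between n0,n1
  Y(R3) = 0.01570+0.000j S between n2,n6
  Y(C1) = 0.000+0.001748j S between n2,n5
  Y(R4) = 0.0005181+0.000j S between n6,n3
  Y(L1) = 0.000-0.06628j S between n2,n6
  Y(L2) = 0.000-0.001292j S between n2,n4
  Y(L3) = 0.000-0.006010j S between n3,n0
  I1: injects 0.0341 A into n1 (from n6)
  Y(R5) = 0.0001190+0.000j S between n7,n0
  Y(L4) = 0.000-0.01580j S between n7,n5
  Y(C2) = 0.000+0.7783j S between n4,n5
  Y(L5) = 0.000-0.003675j S between n1,n7
  Y(R6) = 0.0002618+0.000j S between n5,n6
  Y(R7) = 0.08403+0.000j S between n4,n0
  I2: injects 0.00486 A into n7 (from n3)
  V1: constraint V(n3)−V(n5) = 2.86
Assemble and solve the 8×8 MNA system:
  V(n1)=1.819+0.3528j  V(n2)=-7.635+0.9447j  V(n3)=2.439+0.1412j  V(n4)=-0.4193+0.09447j  V(n5)=-0.4211+0.1412j  V(n6)=-7.721+0.5590j  V(n7)=0.004345+0.4307j
  i(V1)=-0.01097+0.01488j

-7.721+0.5590j V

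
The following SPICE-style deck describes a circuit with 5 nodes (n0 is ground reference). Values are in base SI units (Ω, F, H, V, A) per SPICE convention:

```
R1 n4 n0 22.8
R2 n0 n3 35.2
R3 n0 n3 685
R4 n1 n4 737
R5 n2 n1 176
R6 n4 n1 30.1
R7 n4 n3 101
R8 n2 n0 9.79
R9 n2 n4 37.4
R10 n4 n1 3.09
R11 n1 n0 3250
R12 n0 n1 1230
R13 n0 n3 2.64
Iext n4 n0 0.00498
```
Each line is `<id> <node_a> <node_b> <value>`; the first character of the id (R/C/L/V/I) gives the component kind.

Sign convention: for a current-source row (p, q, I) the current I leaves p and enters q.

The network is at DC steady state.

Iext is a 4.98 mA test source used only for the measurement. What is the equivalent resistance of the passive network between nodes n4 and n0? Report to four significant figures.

Element admittances at DC:
  Y(R1) = 0.04386 S between n4,n0
  Y(R2) = 0.02841 S between n0,n3
  Y(R3) = 0.001460 S between n0,n3
  Y(R4) = 0.001357 S between n1,n4
  Y(R5) = 0.005682 S between n2,n1
  Y(R6) = 0.03322 S between n4,n1
  Y(R7) = 0.009901 S between n4,n3
  Y(R8) = 0.1021 S between n2,n0
  Y(R9) = 0.02674 S between n2,n4
  Y(R10) = 0.3236 S between n4,n1
  Y(R11) = 0.0003077 S between n1,n0
  Y(R12) = 0.0008130 S between n0,n1
  Y(R13) = 0.3788 S between n0,n3
  Iext: injects 0.00498 A into n0 (from n4)
Assemble and solve the 4×4 MNA system:
  V(n1)=-0.06196  V(n2)=-0.01511  V(n3)=-0.001488  V(n4)=-0.06290

R_eq = 12.63 Ω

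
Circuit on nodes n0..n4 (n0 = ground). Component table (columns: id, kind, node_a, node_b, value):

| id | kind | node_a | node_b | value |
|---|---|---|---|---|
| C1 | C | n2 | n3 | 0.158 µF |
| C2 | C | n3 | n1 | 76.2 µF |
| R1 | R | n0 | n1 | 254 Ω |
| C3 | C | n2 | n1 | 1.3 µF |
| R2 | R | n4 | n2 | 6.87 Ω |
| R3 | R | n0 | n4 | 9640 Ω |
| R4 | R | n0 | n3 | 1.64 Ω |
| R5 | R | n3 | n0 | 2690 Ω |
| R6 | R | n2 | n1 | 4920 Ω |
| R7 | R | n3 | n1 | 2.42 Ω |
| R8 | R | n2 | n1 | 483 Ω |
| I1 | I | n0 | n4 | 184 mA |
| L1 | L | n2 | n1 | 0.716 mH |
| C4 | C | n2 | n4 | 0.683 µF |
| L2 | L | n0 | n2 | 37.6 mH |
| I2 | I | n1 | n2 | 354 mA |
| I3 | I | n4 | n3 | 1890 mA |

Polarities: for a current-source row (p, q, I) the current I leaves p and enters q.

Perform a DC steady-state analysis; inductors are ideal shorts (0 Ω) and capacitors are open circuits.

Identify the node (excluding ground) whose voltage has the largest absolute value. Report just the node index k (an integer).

MNA unknowns: 4 node voltages V₁..V_4 plus 2 source currents (L1, L2)
C1: Y=0.000 on G[2,3]
C2: Y=0.000 on G[3,1]
R1: Y=0.003937 on G[0,1]
C3: Y=0.000 on G[2,1]
R2: Y=0.1456 on G[4,2]
R3: Y=0.0001037 on G[0,4]
R4: Y=0.6098 on G[0,3]
R5: Y=0.0003717 on G[3,0]
R6: Y=0.0002033 on G[2,1]
R7: Y=0.4132 on G[3,1]
R8: Y=0.002070 on G[2,1]
I1: z[0]−=0.184, z[4]+=0.184
L1: row V2−V1=0, i_L1 at 2,1
C4: Y=0.000 on G[2,4]
L2: row V0−V2=0, i_L2 at 0,2
I2: z[1]−=0.354, z[2]+=0.354
I3: z[4]−=1.89, z[3]+=1.89
solve → V1=0.000, V2=0.000, V3=1.847, V4=-11.71
aux → i_L1=-0.4092, i_L2=0.9416

4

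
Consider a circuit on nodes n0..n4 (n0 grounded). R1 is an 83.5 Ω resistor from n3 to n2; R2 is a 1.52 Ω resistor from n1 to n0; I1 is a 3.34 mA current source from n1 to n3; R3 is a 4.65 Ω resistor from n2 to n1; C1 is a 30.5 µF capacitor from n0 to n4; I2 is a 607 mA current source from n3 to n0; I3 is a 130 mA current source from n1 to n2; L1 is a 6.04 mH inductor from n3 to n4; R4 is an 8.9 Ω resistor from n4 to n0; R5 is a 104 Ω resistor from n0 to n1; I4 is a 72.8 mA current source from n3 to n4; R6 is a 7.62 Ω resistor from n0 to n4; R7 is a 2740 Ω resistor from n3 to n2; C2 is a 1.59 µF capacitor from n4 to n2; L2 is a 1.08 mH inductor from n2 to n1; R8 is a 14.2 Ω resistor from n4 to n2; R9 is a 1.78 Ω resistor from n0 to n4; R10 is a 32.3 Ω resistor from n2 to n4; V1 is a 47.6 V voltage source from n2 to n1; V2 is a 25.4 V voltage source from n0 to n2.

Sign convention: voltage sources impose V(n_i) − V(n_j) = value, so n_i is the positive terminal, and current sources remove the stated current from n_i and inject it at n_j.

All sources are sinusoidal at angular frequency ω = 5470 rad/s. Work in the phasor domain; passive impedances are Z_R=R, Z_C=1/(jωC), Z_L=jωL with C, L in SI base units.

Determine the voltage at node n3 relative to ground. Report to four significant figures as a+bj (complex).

Apply KCL at each of the 4 non-ground nodes and solve the resulting linear system.
Node n1: branches {R2, I1, R3, I3, R5, L2, V1} → V_1 = -73.00+0.000j
Node n2: branches {R1, R3, I3, R7, C2, L2, R8, R10, V1, V2} → V_2 = -25.40+0.000j
Node n3: branches {R1, I1, I2, L1, I4, R7} → V_3 = -14.16-26.14j
Node n4: branches {C1, L1, R4, I4, R6, C2, R8, R9, R10} → V_4 = -3.505+0.7907j
Source currents: i(V1)=-58.83+8.057j, i(V2)=-51.08+0.05201j

-14.16-26.14j V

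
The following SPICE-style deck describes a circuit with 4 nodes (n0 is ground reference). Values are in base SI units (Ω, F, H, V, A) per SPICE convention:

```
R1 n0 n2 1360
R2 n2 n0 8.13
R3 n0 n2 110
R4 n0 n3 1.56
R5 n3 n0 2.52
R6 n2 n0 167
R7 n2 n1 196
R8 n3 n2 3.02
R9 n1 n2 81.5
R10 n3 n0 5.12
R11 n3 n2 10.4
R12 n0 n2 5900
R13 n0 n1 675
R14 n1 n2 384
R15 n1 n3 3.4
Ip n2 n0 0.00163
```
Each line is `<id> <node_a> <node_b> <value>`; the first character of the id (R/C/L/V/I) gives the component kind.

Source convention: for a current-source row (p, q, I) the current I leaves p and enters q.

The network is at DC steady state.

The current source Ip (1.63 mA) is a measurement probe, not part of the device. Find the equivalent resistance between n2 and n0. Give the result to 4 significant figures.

R_eq = 2.143 Ω

Element admittances at DC:
  Y(R1) = 0.0007353 S between n0,n2
  Y(R2) = 0.1230 S between n2,n0
  Y(R3) = 0.009091 S between n0,n2
  Y(R4) = 0.6410 S between n0,n3
  Y(R5) = 0.3968 S between n3,n0
  Y(R6) = 0.005988 S between n2,n0
  Y(R7) = 0.005102 S between n2,n1
  Y(R8) = 0.3311 S between n3,n2
  Y(R9) = 0.01227 S between n1,n2
  Y(R10) = 0.1953 S between n3,n0
  Y(R11) = 0.09615 S between n3,n2
  Y(R12) = 0.0001695 S between n0,n2
  Y(R13) = 0.001481 S between n0,n1
  Y(R14) = 0.002604 S between n1,n2
  Y(R15) = 0.2941 S between n1,n3
  Ip: injects 0.00163 A into n0 (from n2)
Assemble and solve the 3×3 MNA system:
  V(n1)=-0.001085  V(n2)=-0.003493  V(n3)=-0.0009268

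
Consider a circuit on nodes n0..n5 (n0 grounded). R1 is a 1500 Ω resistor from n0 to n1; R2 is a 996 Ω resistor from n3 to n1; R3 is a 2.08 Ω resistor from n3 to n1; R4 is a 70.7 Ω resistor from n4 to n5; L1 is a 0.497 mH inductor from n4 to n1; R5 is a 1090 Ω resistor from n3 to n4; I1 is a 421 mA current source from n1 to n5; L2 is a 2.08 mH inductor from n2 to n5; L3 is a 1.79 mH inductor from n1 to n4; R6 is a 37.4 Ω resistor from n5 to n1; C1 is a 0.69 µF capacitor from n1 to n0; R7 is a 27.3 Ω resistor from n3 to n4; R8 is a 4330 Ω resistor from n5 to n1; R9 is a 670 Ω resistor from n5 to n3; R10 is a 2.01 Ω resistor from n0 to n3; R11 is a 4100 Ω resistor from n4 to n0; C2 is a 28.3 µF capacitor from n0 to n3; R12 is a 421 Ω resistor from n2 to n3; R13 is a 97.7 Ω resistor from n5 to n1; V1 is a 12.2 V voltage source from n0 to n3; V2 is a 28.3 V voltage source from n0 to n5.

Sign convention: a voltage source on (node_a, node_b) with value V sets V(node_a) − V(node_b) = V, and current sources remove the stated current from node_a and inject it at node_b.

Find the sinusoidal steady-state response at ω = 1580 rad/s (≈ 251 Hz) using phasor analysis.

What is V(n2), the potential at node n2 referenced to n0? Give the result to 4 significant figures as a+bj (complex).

-28.30+0.1257j V

MNA unknowns: 5 node voltages V₁..V_5 plus 2 source currents (V1, V2)
R1: Y=0.0006667+0.000j on G[0,1]
R2: Y=0.001004+0.000j on G[3,1]
R3: Y=0.4808+0.000j on G[3,1]
R4: Y=0.01414+0.000j on G[4,5]
L1: Y=0.000-1.273j on G[4,1]
R5: Y=0.0009174+0.000j on G[3,4]
I1: z[1]−=0.421, z[5]+=0.421
L2: Y=0.000-0.3043j on G[2,5]
L3: Y=0.000-0.3536j on G[1,4]
R6: Y=0.02674+0.000j on G[5,1]
C1: Y=0.000+0.001090j on G[1,0]
R7: Y=0.03663+0.000j on G[3,4]
R8: Y=0.0002309+0.000j on G[5,1]
R9: Y=0.001493+0.000j on G[5,3]
R10: Y=0.4975+0.000j on G[0,3]
R11: Y=0.0002439+0.000j on G[4,0]
C2: Y=0.000+0.04471j on G[0,3]
R12: Y=0.002375+0.000j on G[2,3]
R13: Y=0.01024+0.000j on G[5,1]
V1: row V0−V3=12.2, i_V1 at 0,3
V2: row V0−V5=28.3, i_V2 at 0,5
solve → V1=-14.36+0.03367j, V2=-28.30+0.1257j, V3=-12.20+0.000j, V4=-14.36-0.03537j, V5=-28.30+0.000j
aux → i_V1=-4.884-0.5607j, i_V2=-1.199-0.0004538j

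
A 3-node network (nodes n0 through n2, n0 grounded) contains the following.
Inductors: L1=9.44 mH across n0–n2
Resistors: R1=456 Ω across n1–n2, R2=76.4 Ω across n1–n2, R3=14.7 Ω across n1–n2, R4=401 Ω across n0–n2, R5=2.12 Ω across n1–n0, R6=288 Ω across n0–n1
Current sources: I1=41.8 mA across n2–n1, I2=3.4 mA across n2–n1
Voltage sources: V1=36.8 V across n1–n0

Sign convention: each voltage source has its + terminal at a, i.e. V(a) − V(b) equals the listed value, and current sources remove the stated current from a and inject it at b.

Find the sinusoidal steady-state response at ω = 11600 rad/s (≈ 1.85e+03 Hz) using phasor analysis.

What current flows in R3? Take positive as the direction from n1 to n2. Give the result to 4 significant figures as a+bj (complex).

Apply KCL at each of the 2 non-ground nodes and solve the resulting linear system.
Node n1: branches {R1, R2, R3, I1, R5, I2, R6, V1} → V_1 = 36.80+0.000j
Node n2: branches {L1, R1, R2, R3, I1, R4, I2} → V_2 = 34.81+3.705j
Source currents: i(V1)=-17.61+0.3086j

0.1354-0.2520j A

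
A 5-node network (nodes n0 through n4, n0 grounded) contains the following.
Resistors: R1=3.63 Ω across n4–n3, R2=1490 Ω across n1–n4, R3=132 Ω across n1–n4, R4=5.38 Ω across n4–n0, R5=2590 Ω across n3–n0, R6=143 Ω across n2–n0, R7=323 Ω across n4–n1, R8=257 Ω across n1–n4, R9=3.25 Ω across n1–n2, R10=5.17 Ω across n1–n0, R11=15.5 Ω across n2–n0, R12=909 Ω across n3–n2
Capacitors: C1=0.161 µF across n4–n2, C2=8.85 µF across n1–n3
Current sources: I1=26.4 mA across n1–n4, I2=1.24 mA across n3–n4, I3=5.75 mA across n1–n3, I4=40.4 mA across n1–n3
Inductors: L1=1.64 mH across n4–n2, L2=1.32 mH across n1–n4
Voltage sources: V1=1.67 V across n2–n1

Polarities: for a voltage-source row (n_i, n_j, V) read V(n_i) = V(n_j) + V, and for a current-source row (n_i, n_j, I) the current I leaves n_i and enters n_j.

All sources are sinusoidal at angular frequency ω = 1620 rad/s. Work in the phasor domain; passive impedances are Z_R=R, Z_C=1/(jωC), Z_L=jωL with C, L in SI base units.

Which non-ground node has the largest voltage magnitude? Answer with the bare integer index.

2

Apply KCL at each of the 4 non-ground nodes and solve the resulting linear system.
Node n1: branches {R2, R3, I1, C2, R7, I3, R8, R9, I4, R10, L2, V1} → V_1 = -0.5806-0.01321j
Node n2: branches {C1, L1, R6, R9, R11, R12, V1} → V_2 = 1.089-0.01321j
Node n3: branches {R1, C2, R5, I2, I3, I4, R12} → V_3 = 0.3490-0.02939j
Node n4: branches {R1, R2, C1, R3, I1, L1, R4, I2, R7, R8, L2} → V_4 = 0.1843+0.01889j
Source currents: i(V1)=-0.5805+0.3413j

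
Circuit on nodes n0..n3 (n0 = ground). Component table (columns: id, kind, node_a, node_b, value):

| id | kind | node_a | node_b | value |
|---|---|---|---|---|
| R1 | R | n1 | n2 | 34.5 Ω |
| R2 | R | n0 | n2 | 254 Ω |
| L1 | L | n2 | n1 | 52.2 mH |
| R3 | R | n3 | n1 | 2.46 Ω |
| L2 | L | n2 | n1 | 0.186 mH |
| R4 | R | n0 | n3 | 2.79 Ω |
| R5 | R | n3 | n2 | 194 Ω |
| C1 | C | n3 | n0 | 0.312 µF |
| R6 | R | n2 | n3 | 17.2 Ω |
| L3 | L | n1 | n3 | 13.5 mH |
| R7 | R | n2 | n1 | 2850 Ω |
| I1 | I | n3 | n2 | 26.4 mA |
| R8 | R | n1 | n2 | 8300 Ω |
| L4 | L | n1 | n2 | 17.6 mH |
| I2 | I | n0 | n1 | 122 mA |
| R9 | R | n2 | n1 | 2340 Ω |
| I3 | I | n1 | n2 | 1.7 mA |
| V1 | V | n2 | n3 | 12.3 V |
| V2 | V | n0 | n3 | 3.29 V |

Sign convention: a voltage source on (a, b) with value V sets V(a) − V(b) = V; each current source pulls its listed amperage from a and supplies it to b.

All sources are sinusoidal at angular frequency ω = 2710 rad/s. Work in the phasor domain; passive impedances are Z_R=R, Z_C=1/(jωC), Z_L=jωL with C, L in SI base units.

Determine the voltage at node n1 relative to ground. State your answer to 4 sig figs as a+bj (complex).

Apply KCL at each of the 3 non-ground nodes and solve the resulting linear system.
Node n1: branches {R1, L1, R3, L2, L3, R7, R8, L4, I2, R9, I3} → V_1 = 8.363-2.254j
Node n2: branches {R1, R2, L1, L2, R5, R6, R7, I1, R8, L4, R9, I3, V1} → V_2 = 9.010+0.000j
Node n3: branches {R3, R4, R5, C1, R6, L3, I1, V1, V2} → V_3 = -3.290+0.000j
Source currents: i(V1)=-5.341+1.235j, i(V2)=-1.266-0.002782j

8.363-2.254j V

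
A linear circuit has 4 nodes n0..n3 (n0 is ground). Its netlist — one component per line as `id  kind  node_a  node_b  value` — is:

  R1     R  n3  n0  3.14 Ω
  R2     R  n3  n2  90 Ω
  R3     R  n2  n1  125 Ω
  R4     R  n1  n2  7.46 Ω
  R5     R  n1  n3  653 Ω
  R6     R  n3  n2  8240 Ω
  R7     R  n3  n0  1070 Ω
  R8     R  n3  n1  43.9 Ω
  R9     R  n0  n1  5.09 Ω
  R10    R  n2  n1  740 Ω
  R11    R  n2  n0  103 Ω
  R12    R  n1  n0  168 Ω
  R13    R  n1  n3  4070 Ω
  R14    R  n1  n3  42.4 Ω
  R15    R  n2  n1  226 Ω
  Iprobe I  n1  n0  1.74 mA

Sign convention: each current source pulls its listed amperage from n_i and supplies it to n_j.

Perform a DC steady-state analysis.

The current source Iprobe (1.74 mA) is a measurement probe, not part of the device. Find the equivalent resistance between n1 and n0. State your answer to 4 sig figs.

Element admittances at DC:
  Y(R1) = 0.3185 S between n3,n0
  Y(R2) = 0.01111 S between n3,n2
  Y(R3) = 0.008000 S between n2,n1
  Y(R4) = 0.1340 S between n1,n2
  Y(R5) = 0.001531 S between n1,n3
  Y(R6) = 0.0001214 S between n3,n2
  Y(R7) = 0.0009346 S between n3,n0
  Y(R8) = 0.02278 S between n3,n1
  Y(R9) = 0.1965 S between n0,n1
  Y(R10) = 0.001351 S between n2,n1
  Y(R11) = 0.009709 S between n2,n0
  Y(R12) = 0.005952 S between n1,n0
  Y(R13) = 0.0002457 S between n1,n3
  Y(R14) = 0.02358 S between n1,n3
  Y(R15) = 0.004425 S between n2,n1
  Iprobe: injects 0.00174 A into n0 (from n1)
Assemble and solve the 3×3 MNA system:
  V(n1)=-0.006692  V(n2)=-0.005930  V(n3)=-0.001026

R_eq = 3.846 Ω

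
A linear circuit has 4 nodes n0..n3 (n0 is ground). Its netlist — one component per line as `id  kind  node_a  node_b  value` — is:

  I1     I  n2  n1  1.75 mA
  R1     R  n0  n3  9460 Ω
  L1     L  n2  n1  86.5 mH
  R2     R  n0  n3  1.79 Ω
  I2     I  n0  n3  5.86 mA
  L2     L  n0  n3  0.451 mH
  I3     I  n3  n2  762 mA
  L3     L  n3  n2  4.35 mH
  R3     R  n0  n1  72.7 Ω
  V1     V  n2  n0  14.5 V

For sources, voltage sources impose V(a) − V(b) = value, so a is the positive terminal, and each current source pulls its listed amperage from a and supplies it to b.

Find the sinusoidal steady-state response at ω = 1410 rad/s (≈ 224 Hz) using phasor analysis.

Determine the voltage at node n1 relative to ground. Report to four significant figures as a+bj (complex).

Element admittances at ω=1410 rad/s:
  I1: injects 0.00175 A into n1 (from n2)
  Y(R1) = 0.0001057+0.000j S between n0,n3
  Y(L1) = 0.000-0.008199j S between n2,n1
  Y(R2) = 0.5587+0.000j S between n0,n3
  I2: injects 0.00586 A into n3 (from n0)
  Y(L2) = 0.000-1.573j S between n0,n3
  I3: injects 0.762 A into n2 (from n3)
  Y(L3) = 0.000-0.1630j S between n3,n2
  Y(R3) = 0.01376+0.000j S between n0,n1
  V1: constraint V(n2)−V(n0) = 14.5
Assemble and solve the 4×4 MNA system:
  V(n1)=3.895-6.321j  V(n2)=14.50+0.000j  V(n3)=1.107-0.7921j
  i(V1)=0.5793+2.271j

3.895-6.321j V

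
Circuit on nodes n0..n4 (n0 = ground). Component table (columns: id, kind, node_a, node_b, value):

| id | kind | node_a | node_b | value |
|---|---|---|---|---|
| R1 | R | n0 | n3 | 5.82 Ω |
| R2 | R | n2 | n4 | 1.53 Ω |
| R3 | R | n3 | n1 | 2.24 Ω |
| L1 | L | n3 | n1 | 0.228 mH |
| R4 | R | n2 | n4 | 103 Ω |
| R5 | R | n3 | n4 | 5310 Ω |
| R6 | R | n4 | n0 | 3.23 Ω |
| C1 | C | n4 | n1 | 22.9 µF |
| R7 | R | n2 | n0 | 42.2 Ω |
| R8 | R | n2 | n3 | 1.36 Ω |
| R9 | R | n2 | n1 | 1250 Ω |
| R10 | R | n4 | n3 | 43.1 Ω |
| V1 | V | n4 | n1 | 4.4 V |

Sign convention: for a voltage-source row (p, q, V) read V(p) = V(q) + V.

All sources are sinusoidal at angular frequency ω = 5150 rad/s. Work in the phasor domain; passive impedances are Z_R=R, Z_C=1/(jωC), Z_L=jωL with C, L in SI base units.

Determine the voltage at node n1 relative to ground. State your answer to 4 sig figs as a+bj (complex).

MNA unknowns: 4 node voltages V₁..V_4 plus 1 source current (V1)
R1: Y=0.1718+0.000j on G[0,3]
R2: Y=0.6536+0.000j on G[2,4]
R3: Y=0.4464+0.000j on G[3,1]
L1: Y=0.000-0.8516j on G[3,1]
R4: Y=0.009709+0.000j on G[2,4]
R5: Y=0.0001883+0.000j on G[3,4]
R6: Y=0.3096+0.000j on G[4,0]
C1: Y=0.000+0.1179j on G[4,1]
R7: Y=0.02370+0.000j on G[2,0]
R8: Y=0.7353+0.000j on G[2,3]
R9: Y=0.0008000+0.000j on G[2,1]
R10: Y=0.02320+0.000j on G[4,3]
V1: row V4−V1=4.4, i_V1 at 4,1
solve → V1=-3.249-0.4152j, V2=-0.5014+0.1800j, V3=-2.006+0.7233j, V4=1.151-0.4152j
aux → i_V1=-1.527+0.03099j

-3.249-0.4152j V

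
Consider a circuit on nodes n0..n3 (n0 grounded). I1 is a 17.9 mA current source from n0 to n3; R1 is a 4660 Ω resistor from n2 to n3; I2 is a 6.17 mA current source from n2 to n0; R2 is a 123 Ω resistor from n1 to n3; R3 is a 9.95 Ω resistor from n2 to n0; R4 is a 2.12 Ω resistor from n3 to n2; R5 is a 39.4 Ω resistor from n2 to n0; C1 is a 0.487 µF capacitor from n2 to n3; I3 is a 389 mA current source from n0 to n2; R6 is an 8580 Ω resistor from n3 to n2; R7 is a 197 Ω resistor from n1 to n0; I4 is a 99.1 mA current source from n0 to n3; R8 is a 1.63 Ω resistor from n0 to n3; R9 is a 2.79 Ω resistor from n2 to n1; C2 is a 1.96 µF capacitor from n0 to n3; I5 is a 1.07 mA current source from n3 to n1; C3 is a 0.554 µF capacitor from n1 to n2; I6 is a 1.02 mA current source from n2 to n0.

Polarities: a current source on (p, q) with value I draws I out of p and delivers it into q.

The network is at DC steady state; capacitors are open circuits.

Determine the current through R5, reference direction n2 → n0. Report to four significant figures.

Apply KCL at each of the 3 non-ground nodes and solve the resulting linear system.
Node n1: branches {R2, R7, R9, I5, C3} → V_1 = 1.061
Node n2: branches {R1, I2, R3, R4, R5, C1, I3, R6, R9, C3, I6} → V_2 = 1.084
Node n3: branches {I1, R1, R2, R4, C1, R6, I4, R8, C2, I5} → V_3 = 0.5818

0.02752 A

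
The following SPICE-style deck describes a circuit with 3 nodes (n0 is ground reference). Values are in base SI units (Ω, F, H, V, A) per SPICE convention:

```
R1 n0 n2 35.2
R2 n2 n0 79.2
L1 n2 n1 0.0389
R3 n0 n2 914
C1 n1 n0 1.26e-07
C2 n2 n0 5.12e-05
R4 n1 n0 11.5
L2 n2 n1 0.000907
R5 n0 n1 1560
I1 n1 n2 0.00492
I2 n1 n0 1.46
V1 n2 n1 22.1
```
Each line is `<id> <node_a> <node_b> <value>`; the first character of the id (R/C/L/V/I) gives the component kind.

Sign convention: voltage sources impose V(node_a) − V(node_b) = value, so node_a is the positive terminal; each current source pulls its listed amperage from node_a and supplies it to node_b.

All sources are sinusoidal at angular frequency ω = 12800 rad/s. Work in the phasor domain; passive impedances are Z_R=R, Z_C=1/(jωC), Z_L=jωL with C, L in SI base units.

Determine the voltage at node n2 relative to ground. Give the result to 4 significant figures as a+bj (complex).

Element admittances at ω=12800 rad/s:
  Y(R1) = 0.02841+0.000j S between n0,n2
  Y(R2) = 0.01263+0.000j S between n2,n0
  Y(L1) = 0.000-0.002008j S between n2,n1
  Y(R3) = 0.001094+0.000j S between n0,n2
  Y(C1) = 0.000+0.001613j S between n1,n0
  Y(C2) = 0.000+0.6554j S between n2,n0
  Y(R4) = 0.08696+0.000j S between n1,n0
  Y(L2) = 0.000-0.08614j S between n2,n1
  Y(R5) = 0.0006410+0.000j S between n0,n1
  I1: injects 0.00492 A into n2 (from n1)
  I2: injects 1.46 A into n0 (from n1)
  V1: constraint V(n2)−V(n1) = 22.1
Assemble and solve the 3×3 MNA system:
  V(n1)=-21.91-0.6869j  V(n2)=0.1899-0.6869j
  i(V1)=-0.4532+1.852j

0.1899-0.6869j V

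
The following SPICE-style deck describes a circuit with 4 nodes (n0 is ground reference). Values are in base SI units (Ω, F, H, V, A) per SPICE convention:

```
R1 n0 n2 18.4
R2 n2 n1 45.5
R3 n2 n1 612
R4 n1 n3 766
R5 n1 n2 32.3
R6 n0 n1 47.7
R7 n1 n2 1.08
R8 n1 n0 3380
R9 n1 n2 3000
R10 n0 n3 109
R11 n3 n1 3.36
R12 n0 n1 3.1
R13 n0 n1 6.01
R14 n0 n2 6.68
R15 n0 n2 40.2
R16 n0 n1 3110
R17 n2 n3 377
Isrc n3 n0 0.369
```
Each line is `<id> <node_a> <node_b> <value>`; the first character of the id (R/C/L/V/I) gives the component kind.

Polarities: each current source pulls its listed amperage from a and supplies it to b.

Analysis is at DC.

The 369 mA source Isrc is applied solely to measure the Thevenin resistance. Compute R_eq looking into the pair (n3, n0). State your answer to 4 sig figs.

MNA unknowns: 3 node voltages V₁..V_3
R1: Y=0.05435 on G[0,2]
R2: Y=0.02198 on G[2,1]
R3: Y=0.001634 on G[2,1]
R4: Y=0.001305 on G[1,3]
R5: Y=0.03096 on G[1,2]
R6: Y=0.02096 on G[0,1]
R7: Y=0.9259 on G[1,2]
R8: Y=0.0002959 on G[1,0]
R9: Y=0.0003333 on G[1,2]
R10: Y=0.009174 on G[0,3]
R11: Y=0.2976 on G[3,1]
R12: Y=0.3226 on G[0,1]
R13: Y=0.1664 on G[0,1]
R14: Y=0.1497 on G[0,2]
R15: Y=0.02488 on G[0,2]
R16: Y=0.0003215 on G[0,1]
R17: Y=0.002653 on G[2,3]
Isrc: z[3]−=0.369, z[0]+=0.369
solve → V1=-0.5070, V2=-0.4138, V3=-1.679

R_eq = 4.549 Ω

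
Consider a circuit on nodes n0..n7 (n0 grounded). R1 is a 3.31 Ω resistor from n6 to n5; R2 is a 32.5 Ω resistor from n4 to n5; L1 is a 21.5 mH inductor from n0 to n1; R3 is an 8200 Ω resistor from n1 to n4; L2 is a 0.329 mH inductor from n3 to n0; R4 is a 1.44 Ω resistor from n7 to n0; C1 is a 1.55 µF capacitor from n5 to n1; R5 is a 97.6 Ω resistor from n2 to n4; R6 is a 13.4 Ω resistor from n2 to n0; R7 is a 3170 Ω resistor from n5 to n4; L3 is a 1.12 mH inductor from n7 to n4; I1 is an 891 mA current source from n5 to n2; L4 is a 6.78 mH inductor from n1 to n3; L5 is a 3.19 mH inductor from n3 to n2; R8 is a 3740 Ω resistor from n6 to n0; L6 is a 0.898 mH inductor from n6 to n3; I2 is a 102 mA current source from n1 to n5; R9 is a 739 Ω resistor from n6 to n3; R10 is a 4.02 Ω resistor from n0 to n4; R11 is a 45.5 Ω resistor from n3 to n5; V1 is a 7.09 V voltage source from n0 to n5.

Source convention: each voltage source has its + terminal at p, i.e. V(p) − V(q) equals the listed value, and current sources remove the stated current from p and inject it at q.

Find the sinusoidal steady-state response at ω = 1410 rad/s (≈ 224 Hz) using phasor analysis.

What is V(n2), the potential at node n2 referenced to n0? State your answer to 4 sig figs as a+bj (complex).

Apply KCL at each of the 7 non-ground nodes and solve the resulting linear system.
Node n1: branches {L1, R3, C1, L4, I2} → V_1 = -0.08659-1.166j
Node n2: branches {R5, R6, I1, L5} → V_2 = 0.9312+3.104j
Node n3: branches {L2, L4, L5, L6, R9, R11} → V_3 = -0.2590-0.5345j
Node n4: branches {R2, R3, R5, R7, L3, R10} → V_4 = -0.2851-0.1105j
Node n5: branches {R1, R2, C1, R7, I1, I2, R11, V1} → V_5 = -7.090+0.000j
Node n6: branches {R1, R8, L6, R9} → V_6 = -1.313-2.742j
Node n7: branches {R4, L3} → V_7 = -0.1845+0.09179j
Source currents: i(V1)=-1.321+0.8284j

0.9312+3.104j V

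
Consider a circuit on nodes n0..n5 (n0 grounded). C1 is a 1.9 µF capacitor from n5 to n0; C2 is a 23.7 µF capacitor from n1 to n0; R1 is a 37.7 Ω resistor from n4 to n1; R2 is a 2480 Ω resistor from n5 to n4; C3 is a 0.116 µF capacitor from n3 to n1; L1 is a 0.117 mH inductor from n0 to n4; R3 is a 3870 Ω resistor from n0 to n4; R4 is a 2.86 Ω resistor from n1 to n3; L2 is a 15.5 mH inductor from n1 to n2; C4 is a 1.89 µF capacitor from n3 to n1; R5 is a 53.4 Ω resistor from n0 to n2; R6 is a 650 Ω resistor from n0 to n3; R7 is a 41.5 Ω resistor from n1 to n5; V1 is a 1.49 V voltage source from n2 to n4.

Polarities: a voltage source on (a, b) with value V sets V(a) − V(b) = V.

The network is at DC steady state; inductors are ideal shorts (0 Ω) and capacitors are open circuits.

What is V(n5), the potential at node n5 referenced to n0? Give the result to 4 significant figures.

Apply KCL at each of the 5 non-ground nodes and solve the resulting linear system.
Node n1: branches {C2, R1, C3, R4, L2, C4, R7} → V_1 = 1.490
Node n2: branches {L2, R5, V1} → V_2 = 1.490
Node n3: branches {C3, R4, C4, R6} → V_3 = 1.483
Node n4: branches {R1, R2, L1, R3, V1} → V_4 = 0.000
Node n5: branches {C1, R2, R7} → V_5 = 1.465
Source currents: i(L1)=0.03018, i(L2)=-0.04240, i(V1)=-0.07030

1.465 V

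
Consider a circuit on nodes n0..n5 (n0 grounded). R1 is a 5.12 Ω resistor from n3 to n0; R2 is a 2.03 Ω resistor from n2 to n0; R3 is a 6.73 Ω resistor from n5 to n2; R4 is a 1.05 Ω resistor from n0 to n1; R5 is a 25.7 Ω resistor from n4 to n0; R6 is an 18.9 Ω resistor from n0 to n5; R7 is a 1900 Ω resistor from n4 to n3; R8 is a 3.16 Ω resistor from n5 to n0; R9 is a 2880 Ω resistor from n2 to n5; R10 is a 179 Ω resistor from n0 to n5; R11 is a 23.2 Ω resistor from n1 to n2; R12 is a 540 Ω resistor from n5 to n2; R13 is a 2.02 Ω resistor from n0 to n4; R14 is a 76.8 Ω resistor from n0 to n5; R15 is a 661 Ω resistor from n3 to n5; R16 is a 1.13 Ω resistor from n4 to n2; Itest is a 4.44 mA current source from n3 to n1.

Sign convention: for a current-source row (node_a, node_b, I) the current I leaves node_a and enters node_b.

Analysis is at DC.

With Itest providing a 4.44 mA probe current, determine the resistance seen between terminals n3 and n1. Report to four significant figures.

R_eq = 6.073 Ω

Apply KCL at each of the 5 non-ground nodes and solve the resulting linear system.
Node n1: branches {R4, R11, Itest} → V_1 = 0.004468
Node n2: branches {R2, R3, R9, R11, R12, R16} → V_2 = 0.0001797
Node n3: branches {R1, R7, R15, Itest} → V_3 = -0.02250
Node n4: branches {R5, R7, R13, R16} → V_4 = 0.0001037
Node n5: branches {R3, R6, R8, R9, R10, R12, R14, R15} → V_5 = -1.284e-05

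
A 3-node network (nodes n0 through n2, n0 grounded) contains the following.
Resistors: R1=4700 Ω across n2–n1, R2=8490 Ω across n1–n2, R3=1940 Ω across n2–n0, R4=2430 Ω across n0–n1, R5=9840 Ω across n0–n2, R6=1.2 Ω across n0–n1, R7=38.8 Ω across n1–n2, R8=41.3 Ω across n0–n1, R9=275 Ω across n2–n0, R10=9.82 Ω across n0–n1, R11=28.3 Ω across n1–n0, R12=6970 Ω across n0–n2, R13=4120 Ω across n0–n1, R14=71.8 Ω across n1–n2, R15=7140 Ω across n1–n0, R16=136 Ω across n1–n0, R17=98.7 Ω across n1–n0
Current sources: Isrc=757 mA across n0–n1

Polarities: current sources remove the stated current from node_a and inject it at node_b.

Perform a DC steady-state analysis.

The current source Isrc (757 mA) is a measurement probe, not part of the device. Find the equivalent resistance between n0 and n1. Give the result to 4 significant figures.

R_eq = 0.9833 Ω

MNA unknowns: 2 node voltages V₁..V_2
R1: Y=0.0002128 on G[2,1]
R2: Y=0.0001178 on G[1,2]
R3: Y=0.0005155 on G[2,0]
R4: Y=0.0004115 on G[0,1]
R5: Y=0.0001016 on G[0,2]
R6: Y=0.8333 on G[0,1]
R7: Y=0.02577 on G[1,2]
R8: Y=0.02421 on G[0,1]
R9: Y=0.003636 on G[2,0]
R10: Y=0.1018 on G[0,1]
R11: Y=0.03534 on G[1,0]
R12: Y=0.0001435 on G[0,2]
R13: Y=0.0002427 on G[0,1]
R14: Y=0.01393 on G[1,2]
R15: Y=0.0001401 on G[1,0]
R16: Y=0.007353 on G[1,0]
R17: Y=0.01013 on G[1,0]
Isrc: z[0]−=0.757, z[1]+=0.757
solve → V1=0.7444, V2=0.6707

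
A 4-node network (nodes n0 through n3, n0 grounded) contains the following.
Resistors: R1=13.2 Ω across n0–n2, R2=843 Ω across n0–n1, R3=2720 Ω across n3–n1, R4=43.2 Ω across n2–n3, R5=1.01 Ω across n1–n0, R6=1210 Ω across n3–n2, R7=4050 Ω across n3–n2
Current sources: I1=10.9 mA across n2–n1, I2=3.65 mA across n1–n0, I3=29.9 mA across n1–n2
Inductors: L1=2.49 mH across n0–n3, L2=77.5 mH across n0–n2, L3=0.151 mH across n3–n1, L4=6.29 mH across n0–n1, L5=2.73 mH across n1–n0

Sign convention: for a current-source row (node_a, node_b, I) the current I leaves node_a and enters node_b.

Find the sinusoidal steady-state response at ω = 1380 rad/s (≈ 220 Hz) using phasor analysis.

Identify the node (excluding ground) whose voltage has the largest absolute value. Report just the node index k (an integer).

2

Element admittances at ω=1380 rad/s:
  Y(R1) = 0.07576+0.000j S between n0,n2
  I1: injects 0.0109 A into n1 (from n2)
  Y(R2) = 0.001186+0.000j S between n0,n1
  Y(L1) = 0.000-0.2910j S between n0,n3
  Y(R3) = 0.0003676+0.000j S between n3,n1
  Y(L2) = 0.000-0.009350j S between n0,n2
  Y(L3) = 0.000-4.799j S between n3,n1
  Y(R4) = 0.02315+0.000j S between n2,n3
  Y(L4) = 0.000-0.1152j S between n0,n1
  Y(R5) = 0.9901+0.000j S between n1,n0
  Y(R6) = 0.0008264+0.000j S between n3,n2
  Y(R7) = 0.0002469+0.000j S between n3,n2
  I2: injects 0.00365 A into n0 (from n1)
  Y(L5) = 0.000-0.2654j S between n1,n0
  I3: injects 0.0299 A into n2 (from n1)
Assemble and solve the 3×3 MNA system:
  V(n1)=-0.01297-0.008053j  V(n2)=0.1856+0.01574j  V(n3)=-0.01233-0.006651j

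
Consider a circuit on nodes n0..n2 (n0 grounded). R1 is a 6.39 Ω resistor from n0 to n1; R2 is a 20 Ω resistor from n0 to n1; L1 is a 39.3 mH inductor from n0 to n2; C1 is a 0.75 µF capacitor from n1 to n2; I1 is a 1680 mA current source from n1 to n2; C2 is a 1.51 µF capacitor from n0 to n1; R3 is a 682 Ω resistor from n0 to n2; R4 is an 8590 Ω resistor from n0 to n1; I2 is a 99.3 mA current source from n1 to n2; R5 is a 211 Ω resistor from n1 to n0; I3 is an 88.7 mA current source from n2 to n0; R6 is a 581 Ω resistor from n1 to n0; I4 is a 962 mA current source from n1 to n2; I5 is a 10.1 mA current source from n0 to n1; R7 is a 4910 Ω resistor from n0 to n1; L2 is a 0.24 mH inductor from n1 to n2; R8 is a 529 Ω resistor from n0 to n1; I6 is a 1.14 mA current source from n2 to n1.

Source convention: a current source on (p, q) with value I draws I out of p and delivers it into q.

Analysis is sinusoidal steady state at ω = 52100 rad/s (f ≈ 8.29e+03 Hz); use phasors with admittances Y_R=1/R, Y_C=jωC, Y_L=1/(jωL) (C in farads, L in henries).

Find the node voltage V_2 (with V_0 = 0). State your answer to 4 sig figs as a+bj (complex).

Apply KCL at each of the 2 non-ground nodes and solve the resulting linear system.
Node n1: branches {R1, R2, C1, I1, C2, R4, I2, R5, R6, I4, I5, R7, L2, R8, I6} → V_1 = -0.5990-0.2120j
Node n2: branches {L1, C1, I1, R3, I2, I3, I4, L2, I6} → V_2 = 1.668+63.80j

1.668+63.80j V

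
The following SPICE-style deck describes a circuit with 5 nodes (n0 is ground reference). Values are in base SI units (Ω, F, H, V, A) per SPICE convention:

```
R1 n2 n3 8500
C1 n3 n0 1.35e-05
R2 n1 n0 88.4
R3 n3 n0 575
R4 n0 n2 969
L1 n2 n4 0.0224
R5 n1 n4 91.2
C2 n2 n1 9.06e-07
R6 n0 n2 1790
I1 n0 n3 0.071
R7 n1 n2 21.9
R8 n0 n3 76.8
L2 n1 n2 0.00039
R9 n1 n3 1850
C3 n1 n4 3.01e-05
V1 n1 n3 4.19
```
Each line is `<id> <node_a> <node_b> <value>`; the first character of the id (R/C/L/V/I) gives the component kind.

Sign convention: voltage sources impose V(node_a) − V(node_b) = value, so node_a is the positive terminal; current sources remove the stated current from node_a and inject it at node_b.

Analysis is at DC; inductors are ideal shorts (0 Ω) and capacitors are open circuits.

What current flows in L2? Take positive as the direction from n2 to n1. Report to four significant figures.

Element admittances at DC:
  Y(R1) = 0.0001176 S between n2,n3
  Y(C1) = 0.000 S between n3,n0
  Y(R2) = 0.01131 S between n1,n0
  Y(R3) = 0.001739 S between n3,n0
  Y(R4) = 0.001032 S between n0,n2
  L1: short n2↔n4 (DC inductor)
  Y(R5) = 0.01096 S between n1,n4
  Y(C2) = 0.000 S between n2,n1
  Y(R6) = 0.0005587 S between n0,n2
  I1: injects 0.071 A into n3 (from n0)
  Y(R7) = 0.04566 S between n1,n2
  Y(R8) = 0.01302 S between n0,n3
  L2: short n1↔n2 (DC inductor)
  Y(R9) = 0.0005405 S between n1,n3
  Y(C3) = 0.000 S between n1,n4
  V1: constraint V(n1)−V(n3) = 4.19
Assemble and solve the 7×7 MNA system:
  V(n1)=4.802  V(n2)=4.802  V(n3)=0.6123  V(n4)=4.802
  i(L1)=0.000  i(L2)=0.008132  i(V1)=-0.06472

-0.008132 A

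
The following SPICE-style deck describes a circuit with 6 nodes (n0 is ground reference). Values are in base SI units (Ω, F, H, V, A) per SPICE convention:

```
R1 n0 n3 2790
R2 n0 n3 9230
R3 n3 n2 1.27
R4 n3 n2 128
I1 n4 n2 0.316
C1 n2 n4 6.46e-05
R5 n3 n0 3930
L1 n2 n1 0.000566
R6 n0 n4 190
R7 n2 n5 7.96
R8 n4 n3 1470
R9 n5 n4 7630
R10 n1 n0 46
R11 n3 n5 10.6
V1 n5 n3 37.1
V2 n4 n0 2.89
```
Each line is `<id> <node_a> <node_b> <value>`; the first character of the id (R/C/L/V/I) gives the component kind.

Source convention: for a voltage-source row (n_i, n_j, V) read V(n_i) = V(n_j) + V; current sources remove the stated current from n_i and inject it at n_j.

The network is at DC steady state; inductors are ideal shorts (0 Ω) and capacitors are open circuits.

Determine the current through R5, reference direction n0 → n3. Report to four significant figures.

-0.002220 A

Element admittances at DC:
  Y(R1) = 0.0003584 S between n0,n3
  Y(R2) = 0.0001083 S between n0,n3
  Y(R3) = 0.7874 S between n3,n2
  Y(R4) = 0.007812 S between n3,n2
  I1: injects 0.316 A into n2 (from n4)
  Y(C1) = 0.000 S between n2,n4
  Y(R5) = 0.0002545 S between n3,n0
  L1: short n2↔n1 (DC inductor)
  Y(R6) = 0.005263 S between n0,n4
  Y(R7) = 0.1256 S between n2,n5
  Y(R8) = 0.0006803 S between n4,n3
  Y(R9) = 0.0001311 S between n5,n4
  Y(R10) = 0.02174 S between n1,n0
  Y(R11) = 0.09434 S between n3,n5
  V1: constraint V(n5)−V(n3) = 37.1
  V2: constraint V(n4)−V(n0) = 2.89
Assemble and solve the 8×8 MNA system:
  V(n1)=13.81  V(n2)=13.81  V(n3)=8.726  V(n4)=2.890  V(n5)=45.83
  i(L1)=0.3001  i(V1)=-7.528  i(V2)=-0.3216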